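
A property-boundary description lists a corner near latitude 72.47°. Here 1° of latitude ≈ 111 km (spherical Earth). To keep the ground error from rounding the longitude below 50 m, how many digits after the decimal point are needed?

3 decimal places

At 72.47° one degree of longitude covers 111000 × cos 72.47° ≈ 111000 × 0.3012 ≈ 33433.8 m.
With N decimal places the half-ulp bound is 0.5·10⁻ᴺ°, or 0.5·10⁻ᴺ × 33433.8 m on the ground.
Need 0.5 × 33433.8 × 10⁻ᴺ ≤ 50 → 10⁻ᴺ ≤ 2.991e-03, so N ≥ 2.52.
At 2 places the error can reach 167 m, but 3 places keeps it to 16.7 m.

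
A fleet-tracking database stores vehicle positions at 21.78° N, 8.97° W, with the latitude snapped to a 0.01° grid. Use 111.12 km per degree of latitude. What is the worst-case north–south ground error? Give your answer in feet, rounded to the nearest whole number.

With a 0.01° grid the true value lies within half a step, ±0.01°/2 = ±0.005°, of the stored one.
North–south distance: 0.005° × 111120 m/° = 555.6 m.
Converting: 555.6 m × 3.2808 ft/m ≈ 1822.8 ft.

1823 feet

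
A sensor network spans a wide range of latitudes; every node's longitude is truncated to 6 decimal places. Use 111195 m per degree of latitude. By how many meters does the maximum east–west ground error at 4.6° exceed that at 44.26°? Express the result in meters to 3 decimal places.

0.031 meters

Truncating at 6 decimal places can drop up to a full unit in the last place, so the longitude may be off by as much as 1e-06°.
Error at 4.6° = 1e-06° × 111195 × cos 4.6° ≈ 0.11119 × 0.9968 = 0.11084 m.
Error at 44.26° = 1e-06° × 111195 × cos 44.26° ≈ 0.11119 × 0.7162 = 0.079636 m.
So the lower-latitude error exceeds the higher by 0.11084 − 0.079636 = 0.031201 m.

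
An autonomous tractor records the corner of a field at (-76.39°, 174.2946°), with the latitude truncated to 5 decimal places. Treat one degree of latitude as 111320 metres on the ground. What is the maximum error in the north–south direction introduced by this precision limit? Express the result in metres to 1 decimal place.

Truncating at 5 decimal places can drop up to a full unit in the last place, so the latitude may be off by as much as 1e-05°.
So the N–S error is at most 1e-05 × 111320 = 1.1132 m.

1.1 metres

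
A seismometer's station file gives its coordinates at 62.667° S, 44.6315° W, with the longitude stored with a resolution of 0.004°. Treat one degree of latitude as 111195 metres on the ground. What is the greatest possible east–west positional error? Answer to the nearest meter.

With a 0.004° grid the true value lies within half a step, ±0.004°/2 = ±0.002°, of the stored one.
One degree of longitude at 62.667° is 111195 × cos 62.667° ≈ 111195 × 0.4592 = 51056.4 m.
So at most 0.002° × 51056.4 ≈ 102.113 m east–west.

102 meters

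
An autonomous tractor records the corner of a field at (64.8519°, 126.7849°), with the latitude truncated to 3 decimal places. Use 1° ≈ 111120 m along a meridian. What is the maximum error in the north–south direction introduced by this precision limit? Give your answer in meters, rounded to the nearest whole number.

111 meters

Truncating at 3 decimal places can drop up to a full unit in the last place, so the latitude may be off by as much as 0.001°.
So the N–S error is at most 0.001 × 111120 = 111.12 m.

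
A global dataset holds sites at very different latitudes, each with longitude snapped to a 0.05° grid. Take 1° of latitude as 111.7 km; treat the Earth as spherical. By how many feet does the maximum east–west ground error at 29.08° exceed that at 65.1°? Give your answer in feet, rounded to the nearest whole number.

With a 0.05° grid the true value lies within half a step, ±0.05°/2 = ±0.025°, of the stored one.
Error at 29.08° = 0.025° × 111700 × cos 29.08° ≈ 2792.5 × 0.8739 = 2440.5 m.
At 65.1°: 0.025° × 111700 × cos 65.1° = 0.025 × 111700 × 0.4210 ≈ 1175.7 m.
Difference: 2440.5 − 1175.7 = 1264.7 m.
In feet: 1264.74 m ÷ 0.3048 ≈ 4149.4 ft.

4149 feet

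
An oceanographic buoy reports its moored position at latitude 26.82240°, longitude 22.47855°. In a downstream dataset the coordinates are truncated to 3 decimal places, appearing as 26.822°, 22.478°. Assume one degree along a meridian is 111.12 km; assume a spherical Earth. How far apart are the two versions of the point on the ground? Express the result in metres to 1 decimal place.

70.4 metres

The latitude changed by +0.00040° and the longitude by +0.00055°.
N–S: 0.00040° × 111120 m/° = 44.448 m.
E–W at 26.822°: 0.00055° × 111120 × cos 26.822° = 0.00055 × 111120 × 0.8924 ≈ 54.5407 m.
Combined displacement = (44.448² + 54.5407²)^½ ≈ 70.3585 m.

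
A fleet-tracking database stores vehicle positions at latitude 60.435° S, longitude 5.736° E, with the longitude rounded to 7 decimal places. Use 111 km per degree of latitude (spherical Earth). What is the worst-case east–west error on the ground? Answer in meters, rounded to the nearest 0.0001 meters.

Rounding to 7 decimal places leaves the longitude within ±5e-08° of the true value.
At latitude 60.435° a degree of longitude spans 111000 m × cos 60.435° = 111000 × 0.4934 ≈ 54768.6 m.
East–west error: 5e-08° × 54768.6 m/° ≈ 0.00273843 m.

0.0027 meters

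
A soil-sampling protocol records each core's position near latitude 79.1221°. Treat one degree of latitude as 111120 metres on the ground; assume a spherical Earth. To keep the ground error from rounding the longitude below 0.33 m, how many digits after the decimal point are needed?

5

At 79.1221° one degree of longitude covers 111120 × cos 79.1221° ≈ 111120 × 0.1887 ≈ 20970.2 m.
N decimal places → at most half a unit in the last place, 0.5 × 10⁻ᴺ° = 20970.2/2 × 10⁻ᴺ m.
Need 0.5 × 20970.2 × 10⁻ᴺ ≤ 0.33 → 10⁻ᴺ ≤ 3.147e-05, so N ≥ 4.50.
So 5 decimal places suffice (0.105 m); 4 would allow up to 1.05 m.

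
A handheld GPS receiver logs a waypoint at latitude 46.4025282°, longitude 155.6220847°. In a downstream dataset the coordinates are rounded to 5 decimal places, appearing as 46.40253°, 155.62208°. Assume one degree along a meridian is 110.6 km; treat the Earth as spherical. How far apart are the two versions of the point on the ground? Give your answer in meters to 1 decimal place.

Δlat = 46.4025282 − 46.40253 = -0.0000018°; Δlon = 155.6220847 − 155.62208 = +0.0000047°.
N–S: -0.0000018° × 110600 m/° = -0.19908 m.
E–W at 46.4025°: 0.0000047° × 110600 × cos 46.4025° = 0.0000047 × 110600 × 0.6896 ≈ 0.358461 m.
Distance: √(0.19908² + 0.358461²) ≈ 0.410033 m.

0.4 meters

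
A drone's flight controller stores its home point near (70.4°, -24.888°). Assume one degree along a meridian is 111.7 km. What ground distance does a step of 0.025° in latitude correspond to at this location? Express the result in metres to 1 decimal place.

2792.5 metres

Along a meridian 0.025° is 0.025 × 111700 = 2792.5 m.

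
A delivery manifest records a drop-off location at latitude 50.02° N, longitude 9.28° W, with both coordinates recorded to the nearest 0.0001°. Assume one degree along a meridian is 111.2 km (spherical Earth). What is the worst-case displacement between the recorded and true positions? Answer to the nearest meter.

Rounding to 4 decimal places leaves each coordinate within ±5e-05° of the true value.
Latitude error → 5e-05 × 111200 = 5.56 m along the meridian.
East–west component at 50.02°: 5e-05° × 111200 × cos 50.02° ≈ 5e-05 × 71448.2 ≈ 3.57241 m.
Combining orthogonally: (5.56² + 3.57241²)^½ ≈ 6.60876 m.

7 meters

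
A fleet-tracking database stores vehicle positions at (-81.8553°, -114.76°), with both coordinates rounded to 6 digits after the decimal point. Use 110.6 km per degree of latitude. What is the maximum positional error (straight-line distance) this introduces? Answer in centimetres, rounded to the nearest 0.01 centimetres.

5.59 centimetres

Rounding to 6 decimal places leaves each coordinate within ±5e-07° of the true value.
North–south component: 5e-07° × 110600 = 0.0553 m.
E–W at 81.8553°: 5e-07° × 110600 × cos 81.8553° = 5e-07 × 110600 × 0.1417 ≈ 0.00783455 m.
Worst case both components are at the extreme and orthogonal: √(0.0553² + 0.00783455²) ≈ 0.0558522 m.
That is 0.0558522 m = 5.5852 cm.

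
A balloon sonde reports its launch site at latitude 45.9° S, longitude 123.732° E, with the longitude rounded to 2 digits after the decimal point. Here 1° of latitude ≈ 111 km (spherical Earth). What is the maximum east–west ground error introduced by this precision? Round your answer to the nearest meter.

Rounding to 2 decimal places leaves the longitude within ±0.005° of the true value.
One degree of longitude at 45.9° is 111000 × cos 45.9° ≈ 111000 × 0.6959 = 77246.3 m.
Maximum E–W displacement: 0.005 × 77246.3 = 386.232 m.

386 meters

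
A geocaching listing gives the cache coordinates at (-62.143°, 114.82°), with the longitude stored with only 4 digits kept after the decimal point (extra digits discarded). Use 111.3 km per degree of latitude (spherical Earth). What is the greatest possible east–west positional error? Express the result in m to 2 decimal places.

Truncating at 4 decimal places can drop up to a full unit in the last place, so the longitude may be off by as much as 0.0001°.
One degree of longitude at 62.143° is 111300 × cos 62.143° ≈ 111300 × 0.4673 = 52006.8 m.
So at most 0.0001° × 52006.8 ≈ 5.20068 m east–west.

5.20 m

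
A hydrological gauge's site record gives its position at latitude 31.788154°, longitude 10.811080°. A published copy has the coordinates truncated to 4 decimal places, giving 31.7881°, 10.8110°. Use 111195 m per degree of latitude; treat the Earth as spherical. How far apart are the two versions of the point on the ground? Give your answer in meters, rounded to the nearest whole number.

The latitude changed by +0.000054° and the longitude by +0.000080°.
N–S: 0.000054° × 111195 m/° = 6.00453 m.
East–west at this latitude: 0.000080° × 111195 × cos 31.7881° ≈ 0.000080 × 94516 = 7.56128 m.
Combined displacement = (6.00453² + 7.56128²)^½ ≈ 9.65543 m.

10 meters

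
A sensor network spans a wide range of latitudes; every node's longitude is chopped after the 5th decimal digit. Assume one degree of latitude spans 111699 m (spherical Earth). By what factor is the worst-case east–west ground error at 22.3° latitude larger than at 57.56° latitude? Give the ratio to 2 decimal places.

1.72

Truncating at 5 decimal places can drop up to a full unit in the last place, so the longitude may be off by as much as 1e-05°.
At 22.3°: 1e-05° × 111699 × cos 22.3° = 1e-05 × 111699 × 0.9252 ≈ 1.0335 m.
Error at 57.56° = 1e-05° × 111699 × cos 57.56° ≈ 1.117 × 0.5364 = 0.59917 m.
Ratio: 1.0335 / 0.59917 = cos 22.3° / cos 57.56° ≈ 1.7248.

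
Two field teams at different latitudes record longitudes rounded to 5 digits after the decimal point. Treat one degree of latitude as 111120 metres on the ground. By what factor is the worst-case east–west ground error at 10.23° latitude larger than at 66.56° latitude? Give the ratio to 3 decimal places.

2.474

Rounding to 5 decimal places leaves the longitude within ±5e-06° of the true value.
At 10.23°: 5e-06° × 111120 × cos 10.23° = 5e-06 × 111120 × 0.9841 ≈ 0.54677 m.
At 66.56°: 5e-06° × 111120 × cos 66.56° = 5e-06 × 111120 × 0.3978 ≈ 0.22101 m.
The ratio reduces to cos 10.23° / cos 66.56° = 0.9841/0.3978 ≈ 2.4739.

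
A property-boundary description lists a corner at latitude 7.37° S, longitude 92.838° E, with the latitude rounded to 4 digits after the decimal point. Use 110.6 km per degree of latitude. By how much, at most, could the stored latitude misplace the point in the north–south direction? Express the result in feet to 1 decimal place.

18.1 feet

Rounding to 4 decimal places leaves the latitude within ±5e-05° of the true value.
So the N–S error is at most 5e-05 × 110600 = 5.53 m.
In feet: 5.53 m ÷ 0.3048 ≈ 18.143 ft.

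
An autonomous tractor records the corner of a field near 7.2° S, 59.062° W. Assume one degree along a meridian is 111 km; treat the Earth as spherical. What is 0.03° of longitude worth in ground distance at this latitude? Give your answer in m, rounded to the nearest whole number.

One degree of longitude here spans 111000 × cos 7.2° = 111000 × 0.9921 ≈ 110125 m; 0.03° of that is 3303.74 m.

3304 m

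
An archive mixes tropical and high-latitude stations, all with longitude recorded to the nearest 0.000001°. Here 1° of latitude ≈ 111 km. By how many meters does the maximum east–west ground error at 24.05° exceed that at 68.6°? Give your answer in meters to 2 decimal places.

Rounding to 6 decimal places leaves the longitude within ±5e-07° of the true value.
At 24.05°: 5e-07° × 111000 × cos 24.05° = 5e-07 × 111000 × 0.9132 ≈ 0.050682 m.
At 68.6°: 5e-07° × 111000 × cos 68.6° = 5e-07 × 111000 × 0.3649 ≈ 0.020251 m.
Difference: 0.050682 − 0.020251 = 0.030431 m.

0.03 meters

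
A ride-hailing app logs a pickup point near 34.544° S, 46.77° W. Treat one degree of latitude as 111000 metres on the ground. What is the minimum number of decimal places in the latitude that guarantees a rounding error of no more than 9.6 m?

4

One degree of latitude covers 111000 m.
Rounding to N decimal places gives at most 0.5 × 10⁻ᴺ degrees of error, i.e. 0.5 × 10⁻ᴺ × 111000 m.
Need 0.5 × 111000 × 10⁻ᴺ ≤ 9.6 → 10⁻ᴺ ≤ 1.730e-04, so N ≥ 3.76.
So 4 decimal places suffice (5.55 m); 3 would allow up to 55.5 m.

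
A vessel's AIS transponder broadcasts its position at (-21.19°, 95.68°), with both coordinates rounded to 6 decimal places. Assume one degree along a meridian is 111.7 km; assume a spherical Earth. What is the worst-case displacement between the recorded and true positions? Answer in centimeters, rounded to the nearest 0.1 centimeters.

7.6 centimeters

Rounding to 6 decimal places leaves each coordinate within ±5e-07° of the true value.
Latitude error → 5e-07 × 111700 = 0.05585 m along the meridian.
E–W at 21.19°: 5e-07° × 111700 × cos 21.19° = 5e-07 × 111700 × 0.9324 ≈ 0.0520738 m.
The two errors are perpendicular, so the maximum displacement is √(0.05585² + 0.0520738²) ≈ 0.0763604 m.
That is 0.0763604 m = 7.636 cm.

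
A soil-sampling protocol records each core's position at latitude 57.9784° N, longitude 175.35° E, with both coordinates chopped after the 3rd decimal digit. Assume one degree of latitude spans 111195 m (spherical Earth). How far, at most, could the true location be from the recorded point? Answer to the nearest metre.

Truncating at 3 decimal places can drop up to a full unit in the last place, so each coordinate may be off by as much as 0.001°.
Latitude error → 0.001 × 111195 = 111.195 m along the meridian.
Longitude error → 0.001 × 111195 × cos 57.9784° = 0.001 × 111195 × 0.5302 ≈ 58.9599 m.
Combining orthogonally: (111.195² + 58.9599²)^½ ≈ 125.859 m.

126 metres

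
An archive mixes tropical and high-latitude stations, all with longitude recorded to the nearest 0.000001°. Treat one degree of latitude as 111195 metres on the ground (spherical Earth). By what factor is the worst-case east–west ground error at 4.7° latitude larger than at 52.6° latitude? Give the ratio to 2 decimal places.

Rounding to 6 decimal places leaves the longitude within ±5e-07° of the true value.
At 4.7°: 5e-07° × 111195 × cos 4.7° = 5e-07 × 111195 × 0.9966 ≈ 0.055411 m.
At 52.6°: 5e-07° × 111195 × cos 52.6° = 5e-07 × 111195 × 0.6074 ≈ 0.033769 m.
Ratio: 0.055411 / 0.033769 = cos 4.7° / cos 52.6° ≈ 1.6409.

1.64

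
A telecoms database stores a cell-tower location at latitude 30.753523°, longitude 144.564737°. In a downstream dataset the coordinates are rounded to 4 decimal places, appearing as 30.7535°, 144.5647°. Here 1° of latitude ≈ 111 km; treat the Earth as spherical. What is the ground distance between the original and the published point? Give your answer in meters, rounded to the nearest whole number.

Δlat = 30.753523 − 30.7535 = +0.000023°; Δlon = 144.564737 − 144.5647 = +0.000037°.
N–S: 0.000023° × 111000 m/° = 2.553 m.
East–west at this latitude: 0.000037° × 111000 × cos 30.7535° ≈ 0.000037 × 95390.6 = 3.52945 m.
Combined displacement = (2.553² + 3.52945²)^½ ≈ 4.35601 m.

4 meters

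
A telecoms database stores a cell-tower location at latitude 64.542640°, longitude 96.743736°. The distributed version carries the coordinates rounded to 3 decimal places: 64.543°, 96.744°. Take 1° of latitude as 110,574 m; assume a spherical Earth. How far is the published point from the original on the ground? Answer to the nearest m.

Δlat = 64.542640 − 64.543 = -0.000360°; Δlon = 96.743736 − 96.744 = -0.000264°.
North–south shift: -0.000360 × 110574 = -39.8066 m.
East–west at this latitude: -0.000264° × 110574 × cos 64.543° ≈ -0.000264 × 47528.4 = -12.5475 m.
Distance: √(39.8066² + 12.5475²) ≈ 41.7374 m.

42 m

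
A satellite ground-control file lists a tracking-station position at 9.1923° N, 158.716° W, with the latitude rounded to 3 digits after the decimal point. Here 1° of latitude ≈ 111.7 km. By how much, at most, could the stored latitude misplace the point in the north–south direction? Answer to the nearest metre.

Rounding to 3 decimal places leaves the latitude within ±0.0005° of the true value.
North–south distance: 0.0005° × 111700 m/° = 55.85 m.

56 metres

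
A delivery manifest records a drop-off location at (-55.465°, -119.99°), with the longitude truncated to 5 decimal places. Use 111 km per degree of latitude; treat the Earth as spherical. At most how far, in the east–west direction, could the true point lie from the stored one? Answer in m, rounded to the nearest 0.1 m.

0.6 m

Truncating at 5 decimal places can drop up to a full unit in the last place, so the longitude may be off by as much as 1e-05°.
At latitude 55.465° a degree of longitude spans 111000 m × cos 55.465° = 111000 × 0.5669 ≈ 62927 m.
So at most 1e-05° × 62927 ≈ 0.62927 m east–west.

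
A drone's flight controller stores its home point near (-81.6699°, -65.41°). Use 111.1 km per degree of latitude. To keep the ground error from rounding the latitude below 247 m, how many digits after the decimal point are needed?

One degree of latitude covers 111100 m.
With N decimal places the half-ulp bound is 0.5·10⁻ᴺ°, or 0.5·10⁻ᴺ × 111100 m on the ground.
Setting 55550 × 10⁻ᴺ ≤ 247 gives 10ᴺ ≥ 224.9, i.e. N ≥ 2.35.
So 3 decimal places suffice (55.6 m); 2 would allow up to 556 m.

3 decimal places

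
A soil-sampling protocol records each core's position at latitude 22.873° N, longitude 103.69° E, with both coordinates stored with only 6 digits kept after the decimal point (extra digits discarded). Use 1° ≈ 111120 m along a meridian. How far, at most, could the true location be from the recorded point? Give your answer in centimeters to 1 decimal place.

15.1 centimeters

Truncating at 6 decimal places can drop up to a full unit in the last place, so each coordinate may be off by as much as 1e-06°.
Latitude error → 1e-06 × 111120 = 0.11112 m along the meridian.
Longitude error → 1e-06 × 111120 × cos 22.873° = 1e-06 × 111120 × 0.9214 ≈ 0.102382 m.
Worst case both components are at the extreme and orthogonal: √(0.11112² + 0.102382²) ≈ 0.151095 m.
That is 0.151095 m = 15.11 cm.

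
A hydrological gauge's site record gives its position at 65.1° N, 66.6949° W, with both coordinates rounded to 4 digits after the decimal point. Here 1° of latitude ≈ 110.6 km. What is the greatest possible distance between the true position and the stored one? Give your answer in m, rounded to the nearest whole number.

Rounding to 4 decimal places leaves each coordinate within ±5e-05° of the true value.
North–south component: 5e-05° × 110600 = 5.53 m.
East–west component at 65.1°: 5e-05° × 110600 × cos 65.1° ≈ 5e-05 × 46566.6 ≈ 2.32833 m.
Combining orthogonally: (5.53² + 2.32833²)^½ ≈ 6.00017 m.

6 m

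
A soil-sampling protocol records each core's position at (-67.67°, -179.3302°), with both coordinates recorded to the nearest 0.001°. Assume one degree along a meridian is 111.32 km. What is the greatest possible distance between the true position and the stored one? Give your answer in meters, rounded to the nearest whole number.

Rounding to 3 decimal places leaves each coordinate within ±0.0005° of the true value.
Latitude error → 0.0005 × 111320 = 55.66 m along the meridian.
E–W at 67.67°: 0.0005° × 111320 × cos 67.67° = 0.0005 × 111320 × 0.3799 ≈ 21.1475 m.
Worst case both components are at the extreme and orthogonal: √(55.66² + 21.1475²) ≈ 59.542 m.

60 meters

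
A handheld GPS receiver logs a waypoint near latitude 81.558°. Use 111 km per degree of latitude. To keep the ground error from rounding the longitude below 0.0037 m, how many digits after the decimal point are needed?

7

At 81.558° one degree of longitude covers 111000 × cos 81.558° ≈ 111000 × 0.1468 ≈ 16295.7 m.
With N decimal places the half-ulp bound is 0.5·10⁻ᴺ°, or 0.5·10⁻ᴺ × 16295.7 m on the ground.
Need 0.5 × 16295.7 × 10⁻ᴺ ≤ 0.0037 → 10⁻ᴺ ≤ 4.541e-07, so N ≥ 6.34.
So 7 decimal places suffice (0.000815 m); 6 would allow up to 0.00815 m.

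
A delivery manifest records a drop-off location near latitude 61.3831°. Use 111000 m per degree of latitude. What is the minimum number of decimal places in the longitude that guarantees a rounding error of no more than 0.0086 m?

At 61.3831° one degree of longitude covers 111000 × cos 61.3831° ≈ 111000 × 0.4790 ≈ 53163.5 m.
N decimal places → at most half a unit in the last place, 0.5 × 10⁻ᴺ° = 53163.5/2 × 10⁻ᴺ m.
Need 0.5 × 53163.5 × 10⁻ᴺ ≤ 0.0086 → 10⁻ᴺ ≤ 3.235e-07, so N ≥ 6.49.
N = 6 would give 0.0266 m (too coarse); N = 7 gives 0.00266 m ≤ 0.0086 m.

7 decimal places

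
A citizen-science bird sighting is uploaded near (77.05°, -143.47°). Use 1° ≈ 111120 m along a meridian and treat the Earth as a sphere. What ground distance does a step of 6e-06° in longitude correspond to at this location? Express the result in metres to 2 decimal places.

6e-06° of longitude at 77.05° is 6e-06 × 111120 × cos 77.05° ≈ 6e-06 × 24902.1 = 0.149412 m.

0.15 metres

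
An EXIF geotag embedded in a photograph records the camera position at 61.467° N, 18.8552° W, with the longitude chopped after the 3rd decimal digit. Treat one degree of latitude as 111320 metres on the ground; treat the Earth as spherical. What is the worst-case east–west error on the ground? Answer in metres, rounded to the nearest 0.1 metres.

53.2 metres

Truncating at 3 decimal places can drop up to a full unit in the last place, so the longitude may be off by as much as 0.001°.
One degree of longitude at 61.467° is 111320 × cos 61.467° ≈ 111320 × 0.4777 = 53173.7 m.
Maximum E–W displacement: 0.001 × 53173.7 = 53.1737 m.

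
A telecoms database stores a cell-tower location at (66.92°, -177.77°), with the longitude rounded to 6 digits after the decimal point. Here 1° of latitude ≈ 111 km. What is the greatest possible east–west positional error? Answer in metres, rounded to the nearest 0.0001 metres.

0.0218 metres

Rounding to 6 decimal places leaves the longitude within ±5e-07° of the true value.
One degree of longitude at 66.92° is 111000 × cos 66.92° ≈ 111000 × 0.3920 = 43513.8 m.
East–west error: 5e-07° × 43513.8 m/° ≈ 0.0217569 m.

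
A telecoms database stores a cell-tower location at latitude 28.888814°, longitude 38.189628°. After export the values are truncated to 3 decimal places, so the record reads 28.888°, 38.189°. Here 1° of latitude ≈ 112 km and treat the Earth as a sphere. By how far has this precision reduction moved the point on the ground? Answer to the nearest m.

Δlat = 28.888814 − 28.888 = +0.000814°; Δlon = 38.189628 − 38.189 = +0.000628°.
North–south shift: 0.000814 × 112000 = 91.168 m.
East–west at this latitude: 0.000628° × 112000 × cos 28.888° ≈ 0.000628 × 98063.4 = 61.5838 m.
Combined displacement = (91.168² + 61.5838²)^½ ≈ 110.019 m.

110 m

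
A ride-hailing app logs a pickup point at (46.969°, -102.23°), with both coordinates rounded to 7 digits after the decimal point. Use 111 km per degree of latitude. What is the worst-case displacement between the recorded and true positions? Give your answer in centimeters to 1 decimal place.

Rounding to 7 decimal places leaves each coordinate within ±5e-08° of the true value.
North–south component: 5e-08° × 111000 = 0.00555 m.
East–west component at 46.969°: 5e-08° × 111000 × cos 46.969° ≈ 5e-08 × 75745.7 ≈ 0.00378729 m.
Worst case both components are at the extreme and orthogonal: √(0.00555² + 0.00378729²) ≈ 0.00671908 m.
That is 0.00671908 m = 0.67191 cm.

0.7 centimeters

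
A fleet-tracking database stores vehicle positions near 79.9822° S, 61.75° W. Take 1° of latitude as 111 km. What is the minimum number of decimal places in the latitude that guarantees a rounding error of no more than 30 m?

4 decimal places

One degree of latitude covers 111000 m.
With N decimal places the half-ulp bound is 0.5·10⁻ᴺ°, or 0.5·10⁻ᴺ × 111000 m on the ground.
Need 0.5 × 111000 × 10⁻ᴺ ≤ 30 → 10⁻ᴺ ≤ 5.405e-04, so N ≥ 3.27.
N = 3 would give 55.5 m (too coarse); N = 4 gives 5.55 m ≤ 30 m.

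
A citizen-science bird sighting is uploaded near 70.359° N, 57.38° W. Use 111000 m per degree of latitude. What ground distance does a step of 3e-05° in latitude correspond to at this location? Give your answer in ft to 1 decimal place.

Along a meridian 3e-05° is 3e-05 × 111000 = 3.33 m.
Converting: 3.33 m × 3.2808 ft/m ≈ 10.925 ft.

10.9 ft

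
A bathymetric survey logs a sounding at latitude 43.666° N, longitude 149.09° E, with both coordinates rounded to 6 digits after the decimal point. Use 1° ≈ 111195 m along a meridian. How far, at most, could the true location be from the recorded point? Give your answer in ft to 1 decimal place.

Rounding to 6 decimal places leaves each coordinate within ±5e-07° of the true value.
Latitude error → 5e-07 × 111195 = 0.0555975 m along the meridian.
East–west component at 43.666°: 5e-07° × 111195 × cos 43.666° ≈ 5e-07 × 80435.9 ≈ 0.040218 m.
Combining orthogonally: (0.0555975² + 0.040218²)^½ ≈ 0.068619 m.
In feet: 0.068619 m ÷ 0.3048 ≈ 0.22513 ft.

0.2 ft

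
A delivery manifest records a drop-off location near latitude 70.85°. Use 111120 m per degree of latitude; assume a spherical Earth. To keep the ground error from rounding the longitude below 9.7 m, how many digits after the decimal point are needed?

At 70.85° one degree of longitude covers 111120 × cos 70.85° ≈ 111120 × 0.3280 ≈ 36452.1 m.
N decimal places → at most half a unit in the last place, 0.5 × 10⁻ᴺ° = 36452.1/2 × 10⁻ᴺ m.
Setting 18226 × 10⁻ᴺ ≤ 9.7 gives 10ᴺ ≥ 1879, i.e. N ≥ 3.27.
N = 3 would give 18.2 m (too coarse); N = 4 gives 1.82 m ≤ 9.7 m.

4 decimal places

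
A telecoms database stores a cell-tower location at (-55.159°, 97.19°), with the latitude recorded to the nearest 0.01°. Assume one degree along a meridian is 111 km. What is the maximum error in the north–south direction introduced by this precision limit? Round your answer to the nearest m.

Rounding to 2 decimal places leaves the latitude within ±0.005° of the true value.
Along the meridian that is 0.005° × 111000 m/° = 555 m.

555 m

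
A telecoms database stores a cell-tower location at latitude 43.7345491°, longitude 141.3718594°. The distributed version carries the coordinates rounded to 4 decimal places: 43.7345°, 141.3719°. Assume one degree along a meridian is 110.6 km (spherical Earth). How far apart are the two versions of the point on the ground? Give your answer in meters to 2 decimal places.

6.33 meters

Δlat = 43.7345491 − 43.7345 = +0.0000491°; Δlon = 141.3718594 − 141.3719 = -0.0000406°.
North–south shift: 0.0000491 × 110600 = 5.43046 m.
East–west at this latitude: -0.0000406° × 110600 × cos 43.7345° ≈ -0.0000406 × 79914.1 = -3.24451 m.
Hypotenuse of the two orthogonal shifts: √(5.43046² + 3.24451²) = 6.32588 m.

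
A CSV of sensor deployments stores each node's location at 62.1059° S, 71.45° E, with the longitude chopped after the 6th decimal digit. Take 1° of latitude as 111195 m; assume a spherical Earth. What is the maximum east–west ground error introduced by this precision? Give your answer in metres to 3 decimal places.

Truncating at 6 decimal places can drop up to a full unit in the last place, so the longitude may be off by as much as 1e-06°.
One degree of longitude at 62.1059° is 111195 × cos 62.1059° ≈ 111195 × 0.4678 = 52021.3 m.
Maximum E–W displacement: 1e-06 × 52021.3 = 0.0520213 m.

0.052 metres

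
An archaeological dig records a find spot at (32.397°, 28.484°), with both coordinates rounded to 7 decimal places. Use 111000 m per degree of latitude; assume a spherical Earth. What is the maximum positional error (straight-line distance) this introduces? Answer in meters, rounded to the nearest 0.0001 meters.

Rounding to 7 decimal places leaves each coordinate within ±5e-08° of the true value.
Latitude error → 5e-08 × 111000 = 0.00555 m along the meridian.
Longitude error → 5e-08 × 111000 × cos 32.397° = 5e-08 × 111000 × 0.8444 ≈ 0.00468618 m.
The two errors are perpendicular, so the maximum displacement is √(0.00555² + 0.00468618²) ≈ 0.0072638 m.

0.0073 meters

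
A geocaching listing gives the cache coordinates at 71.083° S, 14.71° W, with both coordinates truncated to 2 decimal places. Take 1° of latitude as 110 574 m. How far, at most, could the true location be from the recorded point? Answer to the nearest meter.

1162 meters

Truncating at 2 decimal places can drop up to a full unit in the last place, so each coordinate may be off by as much as 0.01°.
Latitude error → 0.01 × 110574 = 1105.74 m along the meridian.
East–west component at 71.083°: 0.01° × 110574 × cos 71.083° ≈ 0.01 × 35847.9 ≈ 358.479 m.
Combining orthogonally: (1105.74² + 358.479²)^½ ≈ 1162.4 m.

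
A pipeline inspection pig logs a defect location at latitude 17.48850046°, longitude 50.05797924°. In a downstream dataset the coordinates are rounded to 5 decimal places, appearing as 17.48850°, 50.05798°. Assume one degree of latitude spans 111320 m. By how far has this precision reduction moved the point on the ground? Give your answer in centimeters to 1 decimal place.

9.6 centimeters

The latitude changed by +0.00000046° and the longitude by -0.00000076°.
N–S: 0.00000046° × 111320 m/° = 0.0512072 m.
East–west at this latitude: -0.00000076° × 111320 × cos 17.4885° ≈ -0.00000076 × 106174 = -0.0806926 m.
Hypotenuse of the two orthogonal shifts: √(0.0512072² + 0.0806926²) = 0.0955692 m.
That is 0.0955692 m = 9.5569 cm.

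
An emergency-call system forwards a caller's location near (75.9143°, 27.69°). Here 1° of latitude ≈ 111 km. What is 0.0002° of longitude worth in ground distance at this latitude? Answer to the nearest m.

At 75.9143° a degree of longitude is 111000 × cos 75.9143° ≈ 27014.4 m, so 0.0002° corresponds to 5.40288 m.

5 m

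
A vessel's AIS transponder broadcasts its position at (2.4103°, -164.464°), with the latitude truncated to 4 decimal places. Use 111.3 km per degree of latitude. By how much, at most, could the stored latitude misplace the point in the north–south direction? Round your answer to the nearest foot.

Truncating at 4 decimal places can drop up to a full unit in the last place, so the latitude may be off by as much as 0.0001°.
So the N–S error is at most 0.0001 × 111300 = 11.13 m.
Converting: 11.13 m × 3.2808 ft/m ≈ 36.516 ft.

37 feet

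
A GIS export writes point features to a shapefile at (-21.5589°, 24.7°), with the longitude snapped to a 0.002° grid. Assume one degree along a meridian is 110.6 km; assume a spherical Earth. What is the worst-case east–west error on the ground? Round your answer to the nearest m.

With a 0.002° grid the true value lies within half a step, ±0.002°/2 = ±0.001°, of the stored one.
One degree of longitude at 21.5589° is 110600 × cos 21.5589° ≈ 110600 × 0.9300 = 102862 m.
East–west error: 0.001° × 102862 m/° ≈ 102.862 m.

103 m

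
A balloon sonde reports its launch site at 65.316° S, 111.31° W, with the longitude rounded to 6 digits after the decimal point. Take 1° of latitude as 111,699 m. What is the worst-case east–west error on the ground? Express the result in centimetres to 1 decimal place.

Rounding to 6 decimal places leaves the longitude within ±5e-07° of the true value.
One degree of longitude at 65.316° is 111699 × cos 65.316° ≈ 111699 × 0.4176 = 46647 m.
Maximum E–W displacement: 5e-07 × 46647 = 0.0233235 m.
That is 0.0233235 m = 2.3323 cm.

2.3 centimetres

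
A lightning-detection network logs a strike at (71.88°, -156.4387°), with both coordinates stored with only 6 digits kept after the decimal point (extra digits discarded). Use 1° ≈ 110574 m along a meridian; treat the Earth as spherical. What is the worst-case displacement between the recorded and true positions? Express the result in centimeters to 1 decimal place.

11.6 centimeters

Truncating at 6 decimal places can drop up to a full unit in the last place, so each coordinate may be off by as much as 1e-06°.
N–S: 1e-06° × 110574 m/° = 0.110574 m.
Longitude error → 1e-06 × 110574 × cos 71.88° = 1e-06 × 110574 × 0.3110 ≈ 0.0343894 m.
Worst case both components are at the extreme and orthogonal: √(0.110574² + 0.0343894²) ≈ 0.115798 m.
That is 0.115798 m = 11.58 cm.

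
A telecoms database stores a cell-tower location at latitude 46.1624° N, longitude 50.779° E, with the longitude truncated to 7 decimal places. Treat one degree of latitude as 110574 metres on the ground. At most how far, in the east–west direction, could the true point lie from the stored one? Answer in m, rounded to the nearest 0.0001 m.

Truncating at 7 decimal places can drop up to a full unit in the last place, so the longitude may be off by as much as 1e-07°.
Parallels shrink by cos φ, so at 46.1624° a degree of longitude is 110574 × 0.6926 ≈ 76585.4 m.
Maximum E–W displacement: 1e-07 × 76585.4 = 0.00765854 m.

0.0077 m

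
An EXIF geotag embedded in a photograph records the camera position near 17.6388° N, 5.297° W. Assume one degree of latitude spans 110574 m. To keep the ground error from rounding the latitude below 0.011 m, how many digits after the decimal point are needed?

One degree of latitude covers 110574 m.
N decimal places → at most half a unit in the last place, 0.5 × 10⁻ᴺ° = 110574/2 × 10⁻ᴺ m.
Setting 55287 × 10⁻ᴺ ≤ 0.011 gives 10ᴺ ≥ 5.026e+06, i.e. N ≥ 6.70.
So 7 decimal places suffice (0.00553 m); 6 would allow up to 0.0553 m.

7 decimal places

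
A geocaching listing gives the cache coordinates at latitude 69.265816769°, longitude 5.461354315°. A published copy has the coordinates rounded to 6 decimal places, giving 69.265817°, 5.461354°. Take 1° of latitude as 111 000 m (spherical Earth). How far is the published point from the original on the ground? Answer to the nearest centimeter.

The latitude changed by -0.000000231° and the longitude by +0.000000315°.
N–S: -0.000000231° × 111000 m/° = -0.025641 m.
East–west at this latitude: 0.000000315° × 111000 × cos 69.2658° ≈ 0.000000315 × 39297.6 = 0.0123788 m.
Combined displacement = (0.025641² + 0.0123788²)^½ ≈ 0.0284727 m.
That is 0.0284727 m = 2.8473 cm.

3 centimeters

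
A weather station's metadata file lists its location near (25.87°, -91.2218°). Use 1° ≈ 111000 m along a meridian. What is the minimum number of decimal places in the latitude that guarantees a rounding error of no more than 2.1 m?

5 decimal places

One degree of latitude covers 111000 m.
With N decimal places the half-ulp bound is 0.5·10⁻ᴺ°, or 0.5·10⁻ᴺ × 111000 m on the ground.
Need 0.5 × 111000 × 10⁻ᴺ ≤ 2.1 → 10⁻ᴺ ≤ 3.784e-05, so N ≥ 4.42.
At 4 places the error can reach 5.55 m, but 5 places keeps it to 0.555 m.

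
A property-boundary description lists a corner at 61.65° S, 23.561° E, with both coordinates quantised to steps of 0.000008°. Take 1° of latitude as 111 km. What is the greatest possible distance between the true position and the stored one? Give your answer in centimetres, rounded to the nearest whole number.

With a 0.000008° grid the true value lies within half a step, ±0.000008°/2 = ±4e-06°, of the stored one.
N–S: 4e-06° × 111000 m/° = 0.444 m.
Longitude error → 4e-06 × 111000 × cos 61.65° = 4e-06 × 111000 × 0.4749 ≈ 0.210836 m.
The two errors are perpendicular, so the maximum displacement is √(0.444² + 0.210836²) ≈ 0.491516 m.
That is 0.491516 m = 49.152 cm.

49 centimetres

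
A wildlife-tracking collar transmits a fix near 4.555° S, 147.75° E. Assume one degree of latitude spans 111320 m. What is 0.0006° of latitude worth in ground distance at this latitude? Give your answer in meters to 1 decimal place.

66.8 meters

Along a meridian 0.0006° is 0.0006 × 111320 = 66.792 m.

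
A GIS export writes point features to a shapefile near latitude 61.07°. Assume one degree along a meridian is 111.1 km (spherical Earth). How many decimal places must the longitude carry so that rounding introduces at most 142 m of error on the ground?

At 61.07° one degree of longitude covers 111100 × cos 61.07° ≈ 111100 × 0.4837 ≈ 53743.6 m.
With N decimal places the half-ulp bound is 0.5·10⁻ᴺ°, or 0.5·10⁻ᴺ × 53743.6 m on the ground.
Need 0.5 × 53743.6 × 10⁻ᴺ ≤ 142 → 10⁻ᴺ ≤ 5.284e-03, so N ≥ 2.28.
N = 2 would give 269 m (too coarse); N = 3 gives 26.9 m ≤ 142 m.

3 decimal places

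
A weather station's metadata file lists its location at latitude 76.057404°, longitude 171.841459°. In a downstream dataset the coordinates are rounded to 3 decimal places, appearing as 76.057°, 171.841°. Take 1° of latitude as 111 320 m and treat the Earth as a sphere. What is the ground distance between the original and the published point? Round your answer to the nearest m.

Δlat = 76.057404 − 76.057 = +0.000404°; Δlon = 171.841459 − 171.841 = +0.000459°.
N–S: 0.000404° × 111320 m/° = 44.9733 m.
E–W at 76.057°: 0.000459° × 111320 × cos 76.057° = 0.000459 × 111320 × 0.2410 ≈ 12.3119 m.
Hypotenuse of the two orthogonal shifts: √(44.9733² + 12.3119²) = 46.6281 m.

47 m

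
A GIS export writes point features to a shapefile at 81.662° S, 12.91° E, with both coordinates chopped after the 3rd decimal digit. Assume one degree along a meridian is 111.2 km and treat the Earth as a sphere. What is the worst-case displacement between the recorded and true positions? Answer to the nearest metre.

112 metres

Truncating at 3 decimal places can drop up to a full unit in the last place, so each coordinate may be off by as much as 0.001°.
N–S: 0.001° × 111200 m/° = 111.2 m.
Longitude error → 0.001 × 111200 × cos 81.662° = 0.001 × 111200 × 0.1450 ≈ 16.1254 m.
Combining orthogonally: (111.2² + 16.1254²)^½ ≈ 112.363 m.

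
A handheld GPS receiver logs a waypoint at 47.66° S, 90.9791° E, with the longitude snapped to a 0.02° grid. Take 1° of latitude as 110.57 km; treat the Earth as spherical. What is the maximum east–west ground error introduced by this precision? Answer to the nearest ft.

With a 0.02° grid the true value lies within half a step, ±0.02°/2 = ±0.01°, of the stored one.
Parallels shrink by cos φ, so at 47.66° a degree of longitude is 110570 × 0.6735 ≈ 74472.1 m.
East–west error: 0.01° × 74472.1 m/° ≈ 744.721 m.
Converting: 744.721 m × 3.2808 ft/m ≈ 2443.3 ft.

2443 ft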